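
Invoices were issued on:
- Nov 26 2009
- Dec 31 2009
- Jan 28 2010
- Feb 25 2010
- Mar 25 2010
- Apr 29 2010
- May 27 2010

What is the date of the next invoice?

Every date is a Thursday; gaps 35, 28, 28, 28, 35, 28 days.
Each is the last Thursday of its month (at least one falls on the 29th or later, ruling out '4th Thursday').
June 2010 ends with Thursday Jun 24 2010.

Jun 24 2010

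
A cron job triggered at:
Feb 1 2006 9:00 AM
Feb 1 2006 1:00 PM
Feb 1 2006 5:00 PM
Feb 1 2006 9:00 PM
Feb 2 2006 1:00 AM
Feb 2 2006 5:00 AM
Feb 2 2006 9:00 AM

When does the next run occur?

Feb 2 2006 1:00 PM

Gaps: 4, 4, 4, 4, 4, 4 hours — each event is 4 hours after the previous one.
Feb 2 2006 9:00 AM + 4 h = Feb 2 2006 1:00 PM.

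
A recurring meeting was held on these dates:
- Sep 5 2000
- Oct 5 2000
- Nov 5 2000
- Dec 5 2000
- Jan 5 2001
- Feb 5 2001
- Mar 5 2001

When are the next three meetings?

Gaps: 30, 31, 30, 31, 31, 28 days — not constant. Every event is on the 5th of the month.
Pattern: the 5th of each month.
April 2001: Apr 5 2001.
May 2001: May 5 2001.
Next: June 2001 → Jun 5 2001.

Apr 5 2001, May 5 2001, Jun 5 2001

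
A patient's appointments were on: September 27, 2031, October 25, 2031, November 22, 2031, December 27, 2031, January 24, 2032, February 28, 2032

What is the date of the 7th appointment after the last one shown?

September 25, 2032

These are Saturdays at 28- or 35-day spacing (28, 28, 35, 28, 35).
The pattern: 4th Saturday of the month.
March 2032 — 4th Saturday is March 27, 2032.
4th Saturday of April 2032: April 24, 2032.
May 2032 — 4th Saturday is May 22, 2032.
4th Saturday of June 2032: June 26, 2032.
July 2032 — 4th Saturday is July 24, 2032.
4th Saturday of August 2032: August 28, 2032.
4th Saturday of September 2032: September 25, 2032.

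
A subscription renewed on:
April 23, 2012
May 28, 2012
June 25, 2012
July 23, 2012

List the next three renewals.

Gaps: 35, 28, 28 days — a mix of 28 and 35. Every date is a Monday.
Each is the 4th Monday of its month.
4th Monday of August 2012: August 27, 2012.
4th Monday of September 2012: September 24, 2012.
4th Monday of October 2012: October 22, 2012.

August 27, 2012; September 24, 2012; October 22, 2012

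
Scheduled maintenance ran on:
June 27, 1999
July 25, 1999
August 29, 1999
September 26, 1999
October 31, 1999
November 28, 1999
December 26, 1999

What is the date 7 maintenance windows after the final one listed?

Every date is a Sunday; gaps 28, 35, 28, 35, 28, 28 days.
Each is the last Sunday of its month (at least one falls on the 29th or later, ruling out '4th Sunday').
Last Sunday of January 2000: January 30, 2000.
February 2000 ends with Sunday February 27, 2000.
Last Sunday of March 2000: March 26, 2000.
April 2000 ends with Sunday April 30, 2000.
May 2000 ends with Sunday May 28, 2000.
Last Sunday of June 2000: June 25, 2000.
July 2000 ends with Sunday July 30, 2000.

July 30, 2000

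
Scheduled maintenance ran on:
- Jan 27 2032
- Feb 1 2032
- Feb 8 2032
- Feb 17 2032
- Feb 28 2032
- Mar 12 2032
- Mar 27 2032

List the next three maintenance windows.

Apr 13 2032, May 2 2032, May 23 2032

Gaps: 5, 7, 9, 11, 13, 15 days — each gap is 2 larger than the previous one.
Next gap: 17 days. Mar 27 2032 + 17 days = Apr 13 2032.
Next gap: 19 days. Apr 13 2032 + 19 days = May 2 2032.
Next gap: 21 days. May 2 2032 + 21 days = May 23 2032.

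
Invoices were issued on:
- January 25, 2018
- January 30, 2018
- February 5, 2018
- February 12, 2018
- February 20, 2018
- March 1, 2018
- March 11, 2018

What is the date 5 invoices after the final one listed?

Intervals are 5, 6, 7, 8, 9, 10 days — an arithmetic progression with common difference 1.
Next gap: 11 days. March 11, 2018 + 11 days = March 22, 2018.
Next gap: 12 days. March 22, 2018 + 12 days = April 3, 2018.
Next gap: 13 days. April 3, 2018 + 13 days = April 16, 2018.
Next gap: 14 days. April 16, 2018 + 14 days = April 30, 2018.
Next gap: 15 days. April 30, 2018 + 15 days = May 15, 2018.

May 15, 2018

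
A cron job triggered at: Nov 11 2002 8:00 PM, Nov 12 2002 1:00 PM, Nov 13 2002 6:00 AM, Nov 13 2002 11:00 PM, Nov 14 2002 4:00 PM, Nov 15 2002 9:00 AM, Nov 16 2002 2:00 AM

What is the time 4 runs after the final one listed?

Nov 18 2002 10:00 PM

Gaps: 17, 17, 17, 17, 17, 17 hours — each event is 17 hours after the previous one.
Nov 16 2002 2:00 AM + 17 h = Nov 16 2002 7:00 PM.
Nov 16 2002 7:00 PM + 17 h = Nov 17 2002 12:00 PM.
Nov 17 2002 12:00 PM + 17 h = Nov 18 2002 5:00 AM.
Nov 18 2002 5:00 AM + 17 h = Nov 18 2002 10:00 PM.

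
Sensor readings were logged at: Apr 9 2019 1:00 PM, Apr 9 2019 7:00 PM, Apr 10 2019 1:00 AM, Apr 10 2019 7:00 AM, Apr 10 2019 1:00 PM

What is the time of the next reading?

Apr 10 2019 7:00 PM

Gaps: 6, 6, 6, 6 hours — each event is 6 hours after the previous one.
Apr 10 2019 1:00 PM + 6 h = Apr 10 2019 7:00 PM.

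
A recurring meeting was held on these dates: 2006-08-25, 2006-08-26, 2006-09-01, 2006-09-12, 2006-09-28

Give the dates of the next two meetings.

Gaps: 1, 6, 11, 16 days — each gap is 5 larger than the previous one.
Next gap: 21 days. 2006-09-28 + 21 days = 2006-10-19.
Next gap: 26 days. 2006-10-19 + 26 days = 2006-11-14.

2006-10-19, 2006-11-14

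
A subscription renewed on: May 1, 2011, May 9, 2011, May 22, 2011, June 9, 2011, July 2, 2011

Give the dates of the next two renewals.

July 30, 2011; September 1, 2011

The spacing grows by 5 each time: 8, 13, 18, 23 days.
Next gap: 28 days. July 2, 2011 + 28 days = July 30, 2011.
Next gap: 33 days. July 30, 2011 + 33 days = September 1, 2011.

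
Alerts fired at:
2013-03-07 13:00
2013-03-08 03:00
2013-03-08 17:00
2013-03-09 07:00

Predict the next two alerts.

2013-03-09 21:00, 2013-03-10 11:00

Gaps: 14, 14, 14 hours — each event is 14 hours after the previous one.
2013-03-09 07:00 + 14 h = 2013-03-09 21:00.
2013-03-09 21:00 + 14 h = 2013-03-10 11:00.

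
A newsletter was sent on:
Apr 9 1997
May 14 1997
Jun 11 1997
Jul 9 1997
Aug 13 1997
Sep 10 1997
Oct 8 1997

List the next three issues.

All dates are Wednesdays, 35, 28, 28, 35, 28, 28 days apart.
Specifically, the 2nd Wednesday of each month.
November 1997 — 2nd Wednesday is Nov 12 1997.
2nd Wednesday of December 1997: Dec 10 1997.
2nd Wednesday of January 1998: Jan 14 1998.

Nov 12 1997, Dec 10 1997, Jan 14 1998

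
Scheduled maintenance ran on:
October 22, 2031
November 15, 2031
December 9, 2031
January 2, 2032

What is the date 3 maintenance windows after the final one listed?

March 14, 2032

Every event comes 24 days after the last (24, 24, 24).
January 2, 2032 + 24 days = January 26, 2032.
January 26, 2032 + 24 days = February 19, 2032.
February 19, 2032 + 24 days = March 14, 2032.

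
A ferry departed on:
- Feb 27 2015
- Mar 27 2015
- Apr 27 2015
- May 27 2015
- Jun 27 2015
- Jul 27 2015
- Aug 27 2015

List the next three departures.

Sep 27 2015, Oct 27 2015, Nov 27 2015

Each date is the 27th; the gaps (28, 31, 30, 31, 30, 31) track the month lengths.
The rule is the 27th of each month.
Next: September 2015 → Sep 27 2015.
Next: October 2015 → Oct 27 2015.
November 2015: Nov 27 2015.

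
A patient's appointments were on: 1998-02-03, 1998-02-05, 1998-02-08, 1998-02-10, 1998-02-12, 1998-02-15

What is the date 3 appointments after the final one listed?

1998-02-22

Gaps: 2, 3, 2, 2, 3 days — not constant, but cyclic with period 3.
The events fall on every Tuesday, Thursday and Sunday.
Next Tuesday: 1998-02-17.
Next Thursday: 1998-02-19.
The following Sunday is 1998-02-22.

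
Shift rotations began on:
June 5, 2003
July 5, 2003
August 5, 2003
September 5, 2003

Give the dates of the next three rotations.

October 5, 2003; November 5, 2003; December 5, 2003

Each date is the 5th; the gaps (30, 31, 31) track the month lengths.
The rule is the 5th of each month.
October 2003: October 5, 2003.
November 2003: November 5, 2003.
Next: December 2003 → December 5, 2003.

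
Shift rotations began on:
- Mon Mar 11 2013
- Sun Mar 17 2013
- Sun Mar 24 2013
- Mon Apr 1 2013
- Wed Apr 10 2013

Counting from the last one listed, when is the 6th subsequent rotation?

Mon Jun 24 2013

Intervals are 6, 7, 8, 9 days — an arithmetic progression with common difference 1.
Next gap: 10 days. Wed Apr 10 2013 + 10 days = Sat Apr 20 2013.
Next gap: 11 days. Sat Apr 20 2013 + 11 days = Wed May 1 2013.
Next gap: 12 days. Wed May 1 2013 + 12 days = Mon May 13 2013.
Next gap: 13 days. Mon May 13 2013 + 13 days = Sun May 26 2013.
Next gap: 14 days. Sun May 26 2013 + 14 days = Sun Jun 9 2013.
Next gap: 15 days. Sun Jun 9 2013 + 15 days = Mon Jun 24 2013.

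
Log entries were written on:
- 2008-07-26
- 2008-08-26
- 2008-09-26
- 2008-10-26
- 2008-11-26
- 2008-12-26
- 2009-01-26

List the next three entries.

2009-02-26, 2009-03-26, 2009-04-26

The day-of-month is always 26 (31, 31, 30, 31, 30, 31 days between events).
So this recurs on the 26th of each month.
February 2009: 2009-02-26.
March 2009: 2009-03-26.
April 2009: 2009-04-26.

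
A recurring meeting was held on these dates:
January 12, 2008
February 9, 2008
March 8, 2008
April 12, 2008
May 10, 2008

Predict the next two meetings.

Gaps: 28, 28, 35, 28 days — a mix of 28 and 35. Every date is a Saturday.
Each is the 2nd Saturday of its month.
June 2008 — 2nd Saturday is June 14, 2008.
July 2008 — 2nd Saturday is July 12, 2008.

June 14, 2008; July 12, 2008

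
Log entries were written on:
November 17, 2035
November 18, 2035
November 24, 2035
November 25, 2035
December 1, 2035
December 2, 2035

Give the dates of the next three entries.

December 8, 2035; December 9, 2035; December 15, 2035

Every event lands on a Saturday or Sunday (gaps cycle 1, 6, 1, 6, 1).
So the schedule is: every Saturday and Sunday.
The following Saturday is December 8, 2035.
Next Sunday: December 9, 2035.
The following Saturday is December 15, 2035.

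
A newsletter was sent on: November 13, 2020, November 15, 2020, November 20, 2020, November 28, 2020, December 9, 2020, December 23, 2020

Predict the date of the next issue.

Intervals are 2, 5, 8, 11, 14 days — an arithmetic progression with common difference 3.
Next gap: 17 days. December 23, 2020 + 17 days = January 9, 2021.

January 9, 2021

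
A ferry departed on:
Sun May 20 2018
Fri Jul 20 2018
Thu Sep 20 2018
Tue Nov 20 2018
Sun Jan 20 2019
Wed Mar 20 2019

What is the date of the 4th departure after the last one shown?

The day-of-month is always 20 (61, 62, 61, 61, 59 days between events).
So this recurs on the 20th of every 2 months.
Next: May 2019 → Mon May 20 2019.
July 2019: Sat Jul 20 2019.
September 2019: Fri Sep 20 2019.
Next: November 2019 → Wed Nov 20 2019.

Wed Nov 20 2019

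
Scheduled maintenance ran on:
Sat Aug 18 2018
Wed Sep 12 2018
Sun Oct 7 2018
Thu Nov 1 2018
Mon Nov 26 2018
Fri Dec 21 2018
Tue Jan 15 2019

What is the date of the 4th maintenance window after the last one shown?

The spacing is 25, 25, 25, 25, 25, 25 days — always 25 days.
Tue Jan 15 2019 + 25 days = Sat Feb 9 2019.
Sat Feb 9 2019 + 25 days = Wed Mar 6 2019.
Wed Mar 6 2019 + 25 days = Sun Mar 31 2019.
Sun Mar 31 2019 + 25 days = Thu Apr 25 2019.

Thu Apr 25 2019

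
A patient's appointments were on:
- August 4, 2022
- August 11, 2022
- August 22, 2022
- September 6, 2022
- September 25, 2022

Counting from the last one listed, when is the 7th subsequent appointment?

May 28, 2023

The spacing grows by 4 each time: 7, 11, 15, 19 days.
Next gap: 23 days. September 25, 2022 + 23 days = October 18, 2022.
Next gap: 27 days. October 18, 2022 + 27 days = November 14, 2022.
Next gap: 31 days. November 14, 2022 + 31 days = December 15, 2022.
Next gap: 35 days. December 15, 2022 + 35 days = January 19, 2023.
Next gap: 39 days. January 19, 2023 + 39 days = February 27, 2023.
Next gap: 43 days. February 27, 2023 + 43 days = April 11, 2023.
Next gap: 47 days. April 11, 2023 + 47 days = May 28, 2023.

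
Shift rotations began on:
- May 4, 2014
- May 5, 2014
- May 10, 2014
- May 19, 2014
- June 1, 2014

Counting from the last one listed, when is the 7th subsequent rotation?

Gaps: 1, 5, 9, 13 days — each gap is 4 larger than the previous one.
Next gap: 17 days. June 1, 2014 + 17 days = June 18, 2014.
Next gap: 21 days. June 18, 2014 + 21 days = July 9, 2014.
Next gap: 25 days. July 9, 2014 + 25 days = August 3, 2014.
Next gap: 29 days. August 3, 2014 + 29 days = September 1, 2014.
Next gap: 33 days. September 1, 2014 + 33 days = October 4, 2014.
Next gap: 37 days. October 4, 2014 + 37 days = November 10, 2014.
Next gap: 41 days. November 10, 2014 + 41 days = December 21, 2014.

December 21, 2014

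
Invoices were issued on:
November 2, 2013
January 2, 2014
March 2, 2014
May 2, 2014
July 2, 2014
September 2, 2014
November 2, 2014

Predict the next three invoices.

January 2, 2015; March 2, 2015; May 2, 2015

Gaps: 61, 59, 61, 61, 62, 61 days — not constant. Every event is on the 2nd of the month.
Pattern: the 2nd of every 2 months.
Next: January 2015 → January 2, 2015.
March 2015: March 2, 2015.
May 2015: May 2, 2015.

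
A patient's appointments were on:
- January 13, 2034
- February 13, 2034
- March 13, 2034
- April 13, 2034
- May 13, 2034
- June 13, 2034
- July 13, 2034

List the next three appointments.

The day-of-month is always 13 (31, 28, 31, 30, 31, 30 days between events).
So this recurs on the 13th of each month.
August 2034: August 13, 2034.
Next: September 2034 → September 13, 2034.
Next: October 2034 → October 13, 2034.

August 13, 2034; September 13, 2034; October 13, 2034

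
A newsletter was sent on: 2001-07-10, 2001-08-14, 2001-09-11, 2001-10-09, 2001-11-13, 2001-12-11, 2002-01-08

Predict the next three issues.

All dates are Tuesdays, 35, 28, 28, 35, 28, 28 days apart.
Specifically, the 2nd Tuesday of each month.
February 2002 — 2nd Tuesday is 2002-02-12.
2nd Tuesday of March 2002: 2002-03-12.
2nd Tuesday of April 2002: 2002-04-09.

2002-02-12, 2002-03-12, 2002-04-09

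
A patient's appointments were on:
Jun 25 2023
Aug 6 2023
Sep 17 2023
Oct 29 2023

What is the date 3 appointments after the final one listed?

Mar 3 2024

The spacing is 42, 42, 42 days — always 42 days.
Oct 29 2023 + 42 days = Dec 10 2023.
Dec 10 2023 + 42 days = Jan 21 2024.
Jan 21 2024 + 42 days = Mar 3 2024.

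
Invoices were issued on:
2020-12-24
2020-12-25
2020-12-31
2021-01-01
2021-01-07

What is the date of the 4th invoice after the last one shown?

2021-01-21

Every event lands on a Thursday or Friday (gaps cycle 1, 6, 1, 6).
So the schedule is: every Thursday and Friday.
The following Friday is 2021-01-08.
Next Thursday: 2021-01-14.
The following Friday is 2021-01-15.
Next Thursday: 2021-01-21.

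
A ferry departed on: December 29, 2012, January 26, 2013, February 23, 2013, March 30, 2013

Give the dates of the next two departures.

Every date is a Saturday; gaps 28, 28, 35 days.
Each is the last Saturday of its month (at least one falls on the 29th or later, ruling out '4th Saturday').
Last Saturday of April 2013: April 27, 2013.
May 2013 ends with Saturday May 25, 2013.

April 27, 2013; May 25, 2013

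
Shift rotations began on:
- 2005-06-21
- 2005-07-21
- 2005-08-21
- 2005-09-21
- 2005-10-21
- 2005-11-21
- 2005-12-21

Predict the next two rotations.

2006-01-21, 2006-02-21

The day-of-month is always 21 (30, 31, 31, 30, 31, 30 days between events).
So this recurs on the 21st of each month.
January 2006: 2006-01-21.
February 2006: 2006-02-21.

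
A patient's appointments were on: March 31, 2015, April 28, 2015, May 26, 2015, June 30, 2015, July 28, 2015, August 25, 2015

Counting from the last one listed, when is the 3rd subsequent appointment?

November 24, 2015

Every date is a Tuesday; gaps 28, 28, 35, 28, 28 days.
Each is the last Tuesday of its month (at least one falls on the 29th or later, ruling out '4th Tuesday').
September 2015 ends with Tuesday September 29, 2015.
Last Tuesday of October 2015: October 27, 2015.
November 2015 ends with Tuesday November 24, 2015.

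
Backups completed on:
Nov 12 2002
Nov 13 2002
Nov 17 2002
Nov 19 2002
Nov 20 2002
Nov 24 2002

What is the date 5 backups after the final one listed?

Every event lands on a Tuesday or Wednesday or Sunday (gaps cycle 1, 4, 2, 1, 4).
So the schedule is: every Tuesday, Wednesday and Sunday.
The following Tuesday is Nov 26 2002.
The following Wednesday is Nov 27 2002.
Next Sunday: Dec 1 2002.
The following Tuesday is Dec 3 2002.
The following Wednesday is Dec 4 2002.

Dec 4 2002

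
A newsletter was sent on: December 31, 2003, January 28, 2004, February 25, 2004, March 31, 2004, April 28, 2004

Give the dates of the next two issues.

May 26, 2004; June 30, 2004

All Wednesdays; the gaps (28, 28, 35, 28) vary with month length.
This is the last Wednesday of each month.
Last Wednesday of May 2004: May 26, 2004.
Last Wednesday of June 2004: June 30, 2004.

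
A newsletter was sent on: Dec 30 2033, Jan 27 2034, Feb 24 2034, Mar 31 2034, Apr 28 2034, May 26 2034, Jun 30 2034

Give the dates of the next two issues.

Jul 28 2034, Aug 25 2034

Every date is a Friday; gaps 28, 28, 35, 28, 28, 35 days.
Each is the last Friday of its month (at least one falls on the 29th or later, ruling out '4th Friday').
Last Friday of July 2034: Jul 28 2034.
August 2034 ends with Friday Aug 25 2034.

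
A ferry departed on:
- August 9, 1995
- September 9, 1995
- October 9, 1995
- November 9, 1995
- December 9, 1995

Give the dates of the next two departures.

January 9, 1996; February 9, 1996

The day-of-month is always 9 (31, 30, 31, 30 days between events).
So this recurs on the 9th of each month.
January 1996: January 9, 1996.
February 1996: February 9, 1996.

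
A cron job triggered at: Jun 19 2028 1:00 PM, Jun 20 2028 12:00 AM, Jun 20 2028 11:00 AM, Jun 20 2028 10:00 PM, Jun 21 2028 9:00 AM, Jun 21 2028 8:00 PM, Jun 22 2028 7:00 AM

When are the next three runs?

Jun 22 2028 6:00 PM, Jun 23 2028 5:00 AM, Jun 23 2028 4:00 PM

The interval is a steady 11 hours (11, 11, 11, 11, 11, 11).
Jun 22 2028 7:00 AM + 11 h = Jun 22 2028 6:00 PM.
Jun 22 2028 6:00 PM + 11 h = Jun 23 2028 5:00 AM.
Jun 23 2028 5:00 AM + 11 h = Jun 23 2028 4:00 PM.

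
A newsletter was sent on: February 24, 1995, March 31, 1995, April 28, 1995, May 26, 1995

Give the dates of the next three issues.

June 30, 1995; July 28, 1995; August 25, 1995

Every date is a Friday; gaps 35, 28, 28 days.
Each is the last Friday of its month (at least one falls on the 29th or later, ruling out '4th Friday').
Last Friday of June 1995: June 30, 1995.
Last Friday of July 1995: July 28, 1995.
Last Friday of August 1995: August 25, 1995.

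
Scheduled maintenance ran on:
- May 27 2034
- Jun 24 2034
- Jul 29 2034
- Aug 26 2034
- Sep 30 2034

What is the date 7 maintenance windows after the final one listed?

Every date is a Saturday; gaps 28, 35, 28, 35 days.
Each is the last Saturday of its month (at least one falls on the 29th or later, ruling out '4th Saturday').
Last Saturday of October 2034: Oct 28 2034.
Last Saturday of November 2034: Nov 25 2034.
December 2034 ends with Saturday Dec 30 2034.
January 2035 ends with Saturday Jan 27 2035.
February 2035 ends with Saturday Feb 24 2035.
Last Saturday of March 2035: Mar 31 2035.
Last Saturday of April 2035: Apr 28 2035.

Apr 28 2035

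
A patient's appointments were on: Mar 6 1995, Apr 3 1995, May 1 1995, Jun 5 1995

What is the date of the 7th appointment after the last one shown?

These are Mondays at 28- or 35-day spacing (28, 28, 35).
The pattern: 1st Monday of the month.
1st Monday of July 1995: Jul 3 1995.
1st Monday of August 1995: Aug 7 1995.
1st Monday of September 1995: Sep 4 1995.
October 1995 — 1st Monday is Oct 2 1995.
1st Monday of November 1995: Nov 6 1995.
1st Monday of December 1995: Dec 4 1995.
January 1996 — 1st Monday is Jan 1 1996.

Jan 1 1996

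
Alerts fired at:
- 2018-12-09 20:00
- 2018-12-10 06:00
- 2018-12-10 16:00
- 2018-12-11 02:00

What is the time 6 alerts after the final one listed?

The interval is a steady 10 hours (10, 10, 10).
2018-12-11 02:00 + 10 h = 2018-12-11 12:00.
2018-12-11 12:00 + 10 h = 2018-12-11 22:00.
2018-12-11 22:00 + 10 h = 2018-12-12 08:00.
2018-12-12 08:00 + 10 h = 2018-12-12 18:00.
2018-12-12 18:00 + 10 h = 2018-12-13 04:00.
2018-12-13 04:00 + 10 h = 2018-12-13 14:00.

2018-12-13 14:00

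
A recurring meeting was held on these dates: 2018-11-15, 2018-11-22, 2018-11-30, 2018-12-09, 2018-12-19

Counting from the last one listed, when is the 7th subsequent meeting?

2019-03-27

Intervals are 7, 8, 9, 10 days — an arithmetic progression with common difference 1.
Next gap: 11 days. 2018-12-19 + 11 days = 2018-12-30.
Next gap: 12 days. 2018-12-30 + 12 days = 2019-01-11.
Next gap: 13 days. 2019-01-11 + 13 days = 2019-01-24.
Next gap: 14 days. 2019-01-24 + 14 days = 2019-02-07.
Next gap: 15 days. 2019-02-07 + 15 days = 2019-02-22.
Next gap: 16 days. 2019-02-22 + 16 days = 2019-03-10.
Next gap: 17 days. 2019-03-10 + 17 days = 2019-03-27.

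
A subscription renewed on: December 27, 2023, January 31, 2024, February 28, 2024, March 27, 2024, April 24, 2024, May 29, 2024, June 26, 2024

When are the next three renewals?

July 31, 2024; August 28, 2024; September 25, 2024

These are Wednesdays with 35, 28, 28, 28, 35, 28-day gaps.
Each is the final Wednesday of its month — January 31, 2024 is past the 28th, so '4th Wednesday' doesn't fit.
July 2024 ends with Wednesday July 31, 2024.
Last Wednesday of August 2024: August 28, 2024.
September 2024 ends with Wednesday September 25, 2024.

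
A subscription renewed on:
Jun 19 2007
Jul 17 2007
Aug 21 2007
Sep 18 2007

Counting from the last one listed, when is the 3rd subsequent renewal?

Gaps: 28, 35, 28 days — a mix of 28 and 35. Every date is a Tuesday.
Each is the 3rd Tuesday of its month.
October 2007 — 3rd Tuesday is Oct 16 2007.
3rd Tuesday of November 2007: Nov 20 2007.
3rd Tuesday of December 2007: Dec 18 2007.

Dec 18 2007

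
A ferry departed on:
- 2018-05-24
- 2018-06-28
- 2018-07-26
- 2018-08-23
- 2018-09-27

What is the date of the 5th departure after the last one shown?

2019-02-28

All dates are Thursdays, 35, 28, 28, 35 days apart.
Specifically, the 4th Thursday of each month.
4th Thursday of October 2018: 2018-10-25.
November 2018 — 4th Thursday is 2018-11-22.
4th Thursday of December 2018: 2018-12-27.
January 2019 — 4th Thursday is 2019-01-24.
4th Thursday of February 2019: 2019-02-28.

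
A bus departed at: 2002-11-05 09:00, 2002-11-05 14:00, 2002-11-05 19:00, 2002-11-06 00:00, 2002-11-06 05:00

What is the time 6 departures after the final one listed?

Spacing: 5, 5, 5, 5 h — constant 5 h.
2002-11-06 05:00 + 5 h = 2002-11-06 10:00.
2002-11-06 10:00 + 5 h = 2002-11-06 15:00.
2002-11-06 15:00 + 5 h = 2002-11-06 20:00.
2002-11-06 20:00 + 5 h = 2002-11-07 01:00.
2002-11-07 01:00 + 5 h = 2002-11-07 06:00.
2002-11-07 06:00 + 5 h = 2002-11-07 11:00.

2002-11-07 11:00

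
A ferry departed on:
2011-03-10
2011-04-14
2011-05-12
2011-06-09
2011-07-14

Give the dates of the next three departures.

2011-08-11, 2011-09-08, 2011-10-13

All dates are Thursdays, 35, 28, 28, 35 days apart.
Specifically, the 2nd Thursday of each month.
2nd Thursday of August 2011: 2011-08-11.
September 2011 — 2nd Thursday is 2011-09-08.
October 2011 — 2nd Thursday is 2011-10-13.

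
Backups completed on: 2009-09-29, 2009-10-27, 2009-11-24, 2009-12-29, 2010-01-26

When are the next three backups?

2010-02-23, 2010-03-30, 2010-04-27

These are Tuesdays with 28, 28, 35, 28-day gaps.
Each is the final Tuesday of its month — 2009-09-29 is past the 28th, so '4th Tuesday' doesn't fit.
February 2010 ends with Tuesday 2010-02-23.
Last Tuesday of March 2010: 2010-03-30.
April 2010 ends with Tuesday 2010-04-27.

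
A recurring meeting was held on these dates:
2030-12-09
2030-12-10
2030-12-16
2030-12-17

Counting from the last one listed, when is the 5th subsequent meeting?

The gap pattern 1, 6, 1 repeats every 2 events.
These are the Mondays and Tuesdays of each week.
The following Monday is 2030-12-23.
The following Tuesday is 2030-12-24.
The following Monday is 2030-12-30.
The following Tuesday is 2030-12-31.
Next Monday: 2031-01-06.

2031-01-06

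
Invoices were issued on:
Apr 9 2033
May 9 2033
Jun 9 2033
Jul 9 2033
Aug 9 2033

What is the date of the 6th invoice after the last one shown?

Feb 9 2034

The day-of-month is always 9 (30, 31, 30, 31 days between events).
So this recurs on the 9th of each month.
Next: September 2033 → Sep 9 2033.
Next: October 2033 → Oct 9 2033.
November 2033: Nov 9 2033.
December 2033: Dec 9 2033.
Next: January 2034 → Jan 9 2034.
February 2034: Feb 9 2034.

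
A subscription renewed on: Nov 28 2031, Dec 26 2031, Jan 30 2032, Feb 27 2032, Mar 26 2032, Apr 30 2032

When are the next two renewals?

These are Fridays with 28, 35, 28, 28, 35-day gaps.
Each is the final Friday of its month — Jan 30 2032 is past the 28th, so '4th Friday' doesn't fit.
Last Friday of May 2032: May 28 2032.
June 2032 ends with Friday Jun 25 2032.

May 28 2032, Jun 25 2032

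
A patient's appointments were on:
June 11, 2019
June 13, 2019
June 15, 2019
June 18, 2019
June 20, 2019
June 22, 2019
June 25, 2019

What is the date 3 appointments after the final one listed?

Gaps: 2, 2, 3, 2, 2, 3 days — not constant, but cyclic with period 3.
The events fall on every Tuesday, Thursday and Saturday.
Next Thursday: June 27, 2019.
Next Saturday: June 29, 2019.
The following Tuesday is July 2, 2019.

July 2, 2019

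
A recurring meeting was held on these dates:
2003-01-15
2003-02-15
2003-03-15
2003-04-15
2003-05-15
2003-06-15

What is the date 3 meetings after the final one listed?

2003-09-15

The day-of-month is always 15 (31, 28, 31, 30, 31 days between events).
So this recurs on the 15th of each month.
July 2003: 2003-07-15.
August 2003: 2003-08-15.
Next: September 2003 → 2003-09-15.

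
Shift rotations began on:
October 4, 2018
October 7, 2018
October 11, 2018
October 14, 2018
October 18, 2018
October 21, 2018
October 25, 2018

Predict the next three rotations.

The gap pattern 3, 4, 3, 4, 3, 4 repeats every 2 events.
These are the Thursdays and Sundays of each week.
The following Sunday is October 28, 2018.
Next Thursday: November 1, 2018.
The following Sunday is November 4, 2018.

October 28, 2018; November 1, 2018; November 4, 2018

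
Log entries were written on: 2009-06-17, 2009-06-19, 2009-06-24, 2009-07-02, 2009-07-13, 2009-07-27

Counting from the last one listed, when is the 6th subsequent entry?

2009-12-21

Gaps: 2, 5, 8, 11, 14 days — each gap is 3 larger than the previous one.
Next gap: 17 days. 2009-07-27 + 17 days = 2009-08-13.
Next gap: 20 days. 2009-08-13 + 20 days = 2009-09-02.
Next gap: 23 days. 2009-09-02 + 23 days = 2009-09-25.
Next gap: 26 days. 2009-09-25 + 26 days = 2009-10-21.
Next gap: 29 days. 2009-10-21 + 29 days = 2009-11-19.
Next gap: 32 days. 2009-11-19 + 32 days = 2009-12-21.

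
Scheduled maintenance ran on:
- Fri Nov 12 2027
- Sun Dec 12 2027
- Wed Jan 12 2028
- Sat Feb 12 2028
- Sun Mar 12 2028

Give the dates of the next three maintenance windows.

Wed Apr 12 2028, Fri May 12 2028, Mon Jun 12 2028

Gaps: 30, 31, 31, 29 days — not constant. Every event is on the 12th of the month.
Pattern: the 12th of each month.
Next: April 2028 → Wed Apr 12 2028.
May 2028: Fri May 12 2028.
Next: June 2028 → Mon Jun 12 2028.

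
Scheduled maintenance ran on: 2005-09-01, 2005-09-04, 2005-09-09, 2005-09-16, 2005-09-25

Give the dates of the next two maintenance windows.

2005-10-06, 2005-10-19

Gaps: 3, 5, 7, 9 days — each gap is 2 larger than the previous one.
Next gap: 11 days. 2005-09-25 + 11 days = 2005-10-06.
Next gap: 13 days. 2005-10-06 + 13 days = 2005-10-19.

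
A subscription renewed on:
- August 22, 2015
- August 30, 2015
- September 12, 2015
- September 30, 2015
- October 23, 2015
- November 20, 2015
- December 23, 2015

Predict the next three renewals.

January 30, 2016; March 13, 2016; April 30, 2016

The spacing grows by 5 each time: 8, 13, 18, 23, 28, 33 days.
Next gap: 38 days. December 23, 2015 + 38 days = January 30, 2016.
Next gap: 43 days. January 30, 2016 + 43 days = March 13, 2016.
Next gap: 48 days. March 13, 2016 + 48 days = April 30, 2016.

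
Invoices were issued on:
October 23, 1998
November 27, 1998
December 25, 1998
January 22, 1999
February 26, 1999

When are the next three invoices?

March 26, 1999; April 23, 1999; May 28, 1999

All dates are Fridays, 35, 28, 28, 35 days apart.
Specifically, the 4th Friday of each month.
March 1999 — 4th Friday is March 26, 1999.
April 1999 — 4th Friday is April 23, 1999.
4th Friday of May 1999: May 28, 1999.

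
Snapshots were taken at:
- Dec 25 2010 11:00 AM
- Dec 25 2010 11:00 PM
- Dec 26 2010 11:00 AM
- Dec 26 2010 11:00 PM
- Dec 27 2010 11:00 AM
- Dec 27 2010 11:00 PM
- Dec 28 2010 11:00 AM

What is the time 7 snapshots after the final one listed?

Dec 31 2010 11:00 PM

The interval is a steady 12 hours (12, 12, 12, 12, 12, 12).
Dec 28 2010 11:00 AM + 12 h = Dec 28 2010 11:00 PM.
Dec 28 2010 11:00 PM + 12 h = Dec 29 2010 11:00 AM.
Dec 29 2010 11:00 AM + 12 h = Dec 29 2010 11:00 PM.
Dec 29 2010 11:00 PM + 12 h = Dec 30 2010 11:00 AM.
Dec 30 2010 11:00 AM + 12 h = Dec 30 2010 11:00 PM.
Dec 30 2010 11:00 PM + 12 h = Dec 31 2010 11:00 AM.
Dec 31 2010 11:00 AM + 12 h = Dec 31 2010 11:00 PM.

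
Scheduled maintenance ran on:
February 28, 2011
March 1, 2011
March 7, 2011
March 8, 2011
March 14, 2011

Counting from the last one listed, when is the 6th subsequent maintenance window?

April 4, 2011

The gap pattern 1, 6, 1, 6 repeats every 2 events.
These are the Mondays and Tuesdays of each week.
Next Tuesday: March 15, 2011.
Next Monday: March 21, 2011.
Next Tuesday: March 22, 2011.
The following Monday is March 28, 2011.
The following Tuesday is March 29, 2011.
Next Monday: April 4, 2011.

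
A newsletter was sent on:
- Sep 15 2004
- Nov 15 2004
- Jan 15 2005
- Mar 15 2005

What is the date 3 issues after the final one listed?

Sep 15 2005

Each date is the 15th; the gaps (61, 61, 59) track the month lengths.
The rule is the 15th of every 2 months.
Next: May 2005 → May 15 2005.
Next: July 2005 → Jul 15 2005.
Next: September 2005 → Sep 15 2005.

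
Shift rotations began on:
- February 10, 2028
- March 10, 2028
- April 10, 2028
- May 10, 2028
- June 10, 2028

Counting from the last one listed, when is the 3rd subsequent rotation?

September 10, 2028

Gaps: 29, 31, 30, 31 days — not constant. Every event is on the 10th of the month.
Pattern: the 10th of each month.
Next: July 2028 → July 10, 2028.
Next: August 2028 → August 10, 2028.
Next: September 2028 → September 10, 2028.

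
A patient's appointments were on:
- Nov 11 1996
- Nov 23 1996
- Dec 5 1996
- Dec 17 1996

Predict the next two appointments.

Gaps between consecutive events: 12, 12, 12 days — a constant 12-day interval.
Dec 17 1996 + 12 days = Dec 29 1996.
Dec 29 1996 + 12 days = Jan 10 1997.

Dec 29 1996, Jan 10 1997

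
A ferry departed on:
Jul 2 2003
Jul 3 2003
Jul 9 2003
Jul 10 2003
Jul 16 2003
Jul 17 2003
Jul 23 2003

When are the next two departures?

Jul 24 2003, Jul 30 2003

The gap pattern 1, 6, 1, 6, 1, 6 repeats every 2 events.
These are the Wednesdays and Thursdays of each week.
Next Thursday: Jul 24 2003.
The following Wednesday is Jul 30 2003.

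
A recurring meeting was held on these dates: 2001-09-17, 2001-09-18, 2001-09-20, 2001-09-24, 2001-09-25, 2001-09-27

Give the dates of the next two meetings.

2001-10-01, 2001-10-02

The gap pattern 1, 2, 4, 1, 2 repeats every 3 events.
These are the Mondays, Tuesdays and Thursdays of each week.
The following Monday is 2001-10-01.
Next Tuesday: 2001-10-02.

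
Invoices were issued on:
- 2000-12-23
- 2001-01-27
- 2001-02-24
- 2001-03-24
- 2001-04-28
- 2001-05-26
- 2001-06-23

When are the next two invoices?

2001-07-28, 2001-08-25

These are Saturdays at 28- or 35-day spacing (35, 28, 28, 35, 28, 28).
The pattern: 4th Saturday of the month.
4th Saturday of July 2001: 2001-07-28.
August 2001 — 4th Saturday is 2001-08-25.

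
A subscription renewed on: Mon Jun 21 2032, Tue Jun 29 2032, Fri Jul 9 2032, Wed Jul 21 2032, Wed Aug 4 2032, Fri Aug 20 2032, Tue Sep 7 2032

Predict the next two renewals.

Mon Sep 27 2032, Tue Oct 19 2032

The spacing grows by 2 each time: 8, 10, 12, 14, 16, 18 days.
Next gap: 20 days. Tue Sep 7 2032 + 20 days = Mon Sep 27 2032.
Next gap: 22 days. Mon Sep 27 2032 + 22 days = Tue Oct 19 2032.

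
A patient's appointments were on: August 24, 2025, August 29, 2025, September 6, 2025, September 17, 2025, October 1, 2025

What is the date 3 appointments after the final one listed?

The spacing grows by 3 each time: 5, 8, 11, 14 days.
Next gap: 17 days. October 1, 2025 + 17 days = October 18, 2025.
Next gap: 20 days. October 18, 2025 + 20 days = November 7, 2025.
Next gap: 23 days. November 7, 2025 + 23 days = November 30, 2025.

November 30, 2025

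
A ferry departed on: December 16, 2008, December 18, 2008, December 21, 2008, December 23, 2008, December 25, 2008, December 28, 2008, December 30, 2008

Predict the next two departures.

Every event lands on a Tuesday or Thursday or Sunday (gaps cycle 2, 3, 2, 2, 3, 2).
So the schedule is: every Tuesday, Thursday and Sunday.
The following Thursday is January 1, 2009.
The following Sunday is January 4, 2009.

January 1, 2009; January 4, 2009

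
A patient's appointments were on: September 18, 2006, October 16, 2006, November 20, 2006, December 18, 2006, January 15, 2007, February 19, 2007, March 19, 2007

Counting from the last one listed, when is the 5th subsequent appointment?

Gaps: 28, 35, 28, 28, 35, 28 days — a mix of 28 and 35. Every date is a Monday.
Each is the 3rd Monday of its month.
3rd Monday of April 2007: April 16, 2007.
May 2007 — 3rd Monday is May 21, 2007.
June 2007 — 3rd Monday is June 18, 2007.
3rd Monday of July 2007: July 16, 2007.
August 2007 — 3rd Monday is August 20, 2007.

August 20, 2007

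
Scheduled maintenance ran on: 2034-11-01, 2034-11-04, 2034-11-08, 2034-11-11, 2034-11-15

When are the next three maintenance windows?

2034-11-18, 2034-11-22, 2034-11-25

Gaps: 3, 4, 3, 4 days — not constant, but cyclic with period 2.
The events fall on every Wednesday and Saturday.
Next Saturday: 2034-11-18.
The following Wednesday is 2034-11-22.
Next Saturday: 2034-11-25.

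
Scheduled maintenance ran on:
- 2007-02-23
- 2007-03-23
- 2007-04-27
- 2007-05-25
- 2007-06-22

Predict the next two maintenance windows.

2007-07-27, 2007-08-24

Gaps: 28, 35, 28, 28 days — a mix of 28 and 35. Every date is a Friday.
Each is the 4th Friday of its month.
4th Friday of July 2007: 2007-07-27.
4th Friday of August 2007: 2007-08-24.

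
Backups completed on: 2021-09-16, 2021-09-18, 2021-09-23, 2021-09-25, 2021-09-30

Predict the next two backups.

2021-10-02, 2021-10-07

The gap pattern 2, 5, 2, 5 repeats every 2 events.
These are the Thursdays and Saturdays of each week.
Next Saturday: 2021-10-02.
The following Thursday is 2021-10-07.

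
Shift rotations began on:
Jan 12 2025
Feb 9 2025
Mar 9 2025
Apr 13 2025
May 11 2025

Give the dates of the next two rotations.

All dates are Sundays, 28, 28, 35, 28 days apart.
Specifically, the 2nd Sunday of each month.
2nd Sunday of June 2025: Jun 8 2025.
2nd Sunday of July 2025: Jul 13 2025.

Jun 8 2025, Jul 13 2025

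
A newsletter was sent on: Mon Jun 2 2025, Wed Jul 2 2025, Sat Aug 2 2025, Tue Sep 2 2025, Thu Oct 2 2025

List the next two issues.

The day-of-month is always 2 (30, 31, 31, 30 days between events).
So this recurs on the 2nd of each month.
Next: November 2025 → Sun Nov 2 2025.
Next: December 2025 → Tue Dec 2 2025.

Sun Nov 2 2025, Tue Dec 2 2025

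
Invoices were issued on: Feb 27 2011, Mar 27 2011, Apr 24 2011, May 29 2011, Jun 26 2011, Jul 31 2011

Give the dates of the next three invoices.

All Sundays; the gaps (28, 28, 35, 28, 35) vary with month length.
This is the last Sunday of each month.
August 2011 ends with Sunday Aug 28 2011.
Last Sunday of September 2011: Sep 25 2011.
October 2011 ends with Sunday Oct 30 2011.

Aug 28 2011, Sep 25 2011, Oct 30 2011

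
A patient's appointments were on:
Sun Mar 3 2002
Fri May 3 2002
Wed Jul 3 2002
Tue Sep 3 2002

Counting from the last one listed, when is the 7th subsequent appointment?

Mon Nov 3 2003

The day-of-month is always 3 (61, 61, 62 days between events).
So this recurs on the 3rd of every 2 months.
Next: November 2002 → Sun Nov 3 2002.
January 2003: Fri Jan 3 2003.
March 2003: Mon Mar 3 2003.
Next: May 2003 → Sat May 3 2003.
Next: July 2003 → Thu Jul 3 2003.
Next: September 2003 → Wed Sep 3 2003.
Next: November 2003 → Mon Nov 3 2003.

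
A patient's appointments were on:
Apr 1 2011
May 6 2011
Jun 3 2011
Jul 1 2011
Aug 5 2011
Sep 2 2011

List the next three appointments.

Oct 7 2011, Nov 4 2011, Dec 2 2011

All dates are Fridays, 35, 28, 28, 35, 28 days apart.
Specifically, the 1st Friday of each month.
1st Friday of October 2011: Oct 7 2011.
1st Friday of November 2011: Nov 4 2011.
1st Friday of December 2011: Dec 2 2011.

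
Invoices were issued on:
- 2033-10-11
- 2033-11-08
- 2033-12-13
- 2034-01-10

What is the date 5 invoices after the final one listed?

2034-06-13

All dates are Tuesdays, 28, 35, 28 days apart.
Specifically, the 2nd Tuesday of each month.
2nd Tuesday of February 2034: 2034-02-14.
March 2034 — 2nd Tuesday is 2034-03-14.
2nd Tuesday of April 2034: 2034-04-11.
May 2034 — 2nd Tuesday is 2034-05-09.
2nd Tuesday of June 2034: 2034-06-13.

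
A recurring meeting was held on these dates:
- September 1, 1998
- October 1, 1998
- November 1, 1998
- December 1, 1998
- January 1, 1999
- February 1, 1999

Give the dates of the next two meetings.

March 1, 1999; April 1, 1999

Each date is the 1st; the gaps (30, 31, 30, 31, 31) track the month lengths.
The rule is the 1st of each month.
Next: March 1999 → March 1, 1999.
Next: April 1999 → April 1, 1999.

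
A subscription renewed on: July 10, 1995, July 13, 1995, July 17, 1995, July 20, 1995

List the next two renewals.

Every event lands on a Monday or Thursday (gaps cycle 3, 4, 3).
So the schedule is: every Monday and Thursday.
The following Monday is July 24, 1995.
The following Thursday is July 27, 1995.

July 24, 1995; July 27, 1995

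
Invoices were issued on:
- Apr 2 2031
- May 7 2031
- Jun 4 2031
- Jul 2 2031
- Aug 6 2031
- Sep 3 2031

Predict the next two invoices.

Gaps: 35, 28, 28, 35, 28 days — a mix of 28 and 35. Every date is a Wednesday.
Each is the 1st Wednesday of its month.
October 2031 — 1st Wednesday is Oct 1 2031.
November 2031 — 1st Wednesday is Nov 5 2031.

Oct 1 2031, Nov 5 2031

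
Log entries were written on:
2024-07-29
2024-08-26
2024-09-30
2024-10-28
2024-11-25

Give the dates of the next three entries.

Every date is a Monday; gaps 28, 35, 28, 28 days.
Each is the last Monday of its month (at least one falls on the 29th or later, ruling out '4th Monday').
December 2024 ends with Monday 2024-12-30.
January 2025 ends with Monday 2025-01-27.
Last Monday of February 2025: 2025-02-24.

2024-12-30, 2025-01-27, 2025-02-24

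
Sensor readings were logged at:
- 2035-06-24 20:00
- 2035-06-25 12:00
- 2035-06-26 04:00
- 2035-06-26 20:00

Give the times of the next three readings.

The interval is a steady 16 hours (16, 16, 16).
2035-06-26 20:00 + 16 h = 2035-06-27 12:00.
2035-06-27 12:00 + 16 h = 2035-06-28 04:00.
2035-06-28 04:00 + 16 h = 2035-06-28 20:00.

2035-06-27 12:00, 2035-06-28 04:00, 2035-06-28 20:00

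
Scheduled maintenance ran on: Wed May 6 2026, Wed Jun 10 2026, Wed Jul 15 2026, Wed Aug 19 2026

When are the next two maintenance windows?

The spacing is 35, 35, 35 days — always 35 days.
Wed Aug 19 2026 + 35 days = Wed Sep 23 2026.
Wed Sep 23 2026 + 35 days = Wed Oct 28 2026.

Wed Sep 23 2026, Wed Oct 28 2026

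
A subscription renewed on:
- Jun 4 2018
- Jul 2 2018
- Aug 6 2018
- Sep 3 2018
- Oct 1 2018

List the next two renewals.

Nov 5 2018, Dec 3 2018

All dates are Mondays, 28, 35, 28, 28 days apart.
Specifically, the 1st Monday of each month.
1st Monday of November 2018: Nov 5 2018.
December 2018 — 1st Monday is Dec 3 2018.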